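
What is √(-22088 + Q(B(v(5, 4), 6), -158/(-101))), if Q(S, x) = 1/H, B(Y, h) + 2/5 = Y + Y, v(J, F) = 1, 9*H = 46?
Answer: I*√46737794/46 ≈ 148.62*I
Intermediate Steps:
H = 46/9 (H = (⅑)*46 = 46/9 ≈ 5.1111)
B(Y, h) = -⅖ + 2*Y (B(Y, h) = -⅖ + (Y + Y) = -⅖ + 2*Y)
Q(S, x) = 9/46 (Q(S, x) = 1/(46/9) = 9/46)
√(-22088 + Q(B(v(5, 4), 6), -158/(-101))) = √(-22088 + 9/46) = √(-1016039/46) = I*√46737794/46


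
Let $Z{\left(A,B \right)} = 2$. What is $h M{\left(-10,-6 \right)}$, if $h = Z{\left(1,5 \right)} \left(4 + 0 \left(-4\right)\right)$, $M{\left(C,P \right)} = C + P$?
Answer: $-128$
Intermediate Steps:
$h = 8$ ($h = 2 \left(4 + 0 \left(-4\right)\right) = 2 \left(4 + 0\right) = 2 \cdot 4 = 8$)
$h M{\left(-10,-6 \right)} = 8 \left(-10 - 6\right) = 8 \left(-16\right) = -128$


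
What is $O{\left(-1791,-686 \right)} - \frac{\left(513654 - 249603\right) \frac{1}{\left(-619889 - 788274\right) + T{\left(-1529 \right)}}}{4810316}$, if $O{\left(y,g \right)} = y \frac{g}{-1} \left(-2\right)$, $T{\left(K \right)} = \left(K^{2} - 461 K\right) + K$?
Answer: $\frac{19302531775649801325}{7855332613688} \approx 2.4573 \cdot 10^{6}$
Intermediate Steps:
$T{\left(K \right)} = K^{2} - 460 K$
$O{\left(y,g \right)} = 2 g y$ ($O{\left(y,g \right)} = y g \left(-1\right) \left(-2\right) = y \left(- g\right) \left(-2\right) = - g y \left(-2\right) = 2 g y$)
$O{\left(-1791,-686 \right)} - \frac{\left(513654 - 249603\right) \frac{1}{\left(-619889 - 788274\right) + T{\left(-1529 \right)}}}{4810316} = 2 \left(-686\right) \left(-1791\right) - \frac{\left(513654 - 249603\right) \frac{1}{\left(-619889 - 788274\right) - 1529 \left(-460 - 1529\right)}}{4810316} = 2457252 - \frac{264051}{-1408163 - -3041181} \cdot \frac{1}{4810316} = 2457252 - \frac{264051}{-1408163 + 3041181} \cdot \frac{1}{4810316} = 2457252 - \frac{264051}{1633018} \cdot \frac{1}{4810316} = 2457252 - \frac{264051}{7855332613688} = \frac{19302531775649801325}{7855332613688}$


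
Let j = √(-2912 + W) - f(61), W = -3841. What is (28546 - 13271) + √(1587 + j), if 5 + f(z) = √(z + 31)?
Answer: 15275 + √(1592 - 2*√23 + I*√6753) ≈ 15315.0 + 1.0326*I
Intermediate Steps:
f(z) = -5 + √(31 + z) (f(z) = -5 + √(z + 31) = -5 + √(31 + z))
j = 5 - 2*√23 + I*√6753 (j = √(-2912 - 3841) - (-5 + √(31 + 61)) = √(-6753) - (-5 + √92) = I*√6753 - (-5 + 2*√23) = I*√6753 + (5 - 2*√23) = 5 - 2*√23 + I*√6753 ≈ -4.5917 + 82.177*I)
(28546 - 13271) + √(1587 + j) = (28546 - 13271) + √(1587 + (5 - 2*√23 + I*√6753)) = 15275 + √(1592 - 2*√23 + I*√6753)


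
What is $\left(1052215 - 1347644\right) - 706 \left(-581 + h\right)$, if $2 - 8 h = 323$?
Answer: $\frac{572341}{4} \approx 1.4309 \cdot 10^{5}$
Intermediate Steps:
$h = - \frac{321}{8}$ ($h = \frac{1}{4} - \frac{323}{8} = - \frac{321}{8} \approx -40.125$)
$\left(1052215 - 1347644\right) - 706 \left(-581 + h\right) = \left(1052215 - 1347644\right) - 706 \left(-581 - \frac{321}{8}\right) = -295429 - - \frac{1754057}{4} = -295429 + \frac{1754057}{4} = \frac{572341}{4}$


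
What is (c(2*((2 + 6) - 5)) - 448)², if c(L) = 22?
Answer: 181476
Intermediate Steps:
(c(2*((2 + 6) - 5)) - 448)² = (22 - 448)² = (-426)² = 181476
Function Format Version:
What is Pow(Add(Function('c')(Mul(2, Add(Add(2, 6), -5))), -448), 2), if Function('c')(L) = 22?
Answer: 181476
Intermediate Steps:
Pow(Add(Function('c')(Mul(2, Add(Add(2, 6), -5))), -448), 2) = Pow(Add(22, -448), 2) = Pow(-426, 2) = 181476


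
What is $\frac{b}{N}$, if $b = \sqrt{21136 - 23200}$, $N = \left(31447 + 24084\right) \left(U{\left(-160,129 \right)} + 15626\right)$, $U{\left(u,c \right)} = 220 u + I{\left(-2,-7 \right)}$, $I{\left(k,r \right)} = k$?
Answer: $- \frac{i \sqrt{129}}{271768714} \approx - 4.1792 \cdot 10^{-8} i$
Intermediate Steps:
$U{\left(u,c \right)} = -2 + 220 u$ ($U{\left(u,c \right)} = 220 u - 2 = -2 + 220 u$)
$N = -1087074856$ ($N = \left(31447 + 24084\right) \left(\left(-2 + 220 \left(-160\right)\right) + 15626\right) = 55531 \left(\left(-2 - 35200\right) + 15626\right) = 55531 \left(-35202 + 15626\right) = 55531 \left(-19576\right) = -1087074856$)
$b = 4 i \sqrt{129}$ ($b = \sqrt{-2064} = 4 i \sqrt{129} \approx 45.431 i$)
$\frac{b}{N} = \frac{4 i \sqrt{129}}{-1087074856} = 4 i \sqrt{129} \left(- \frac{1}{1087074856}\right) = - \frac{i \sqrt{129}}{271768714}$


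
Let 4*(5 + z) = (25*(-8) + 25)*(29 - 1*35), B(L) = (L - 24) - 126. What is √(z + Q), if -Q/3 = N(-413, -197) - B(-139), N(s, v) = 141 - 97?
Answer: I*√2966/2 ≈ 27.23*I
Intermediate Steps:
B(L) = -150 + L (B(L) = (-24 + L) - 126 = -150 + L)
N(s, v) = 44
Q = -999 (Q = -3*(44 - (-150 - 139)) = -3*(44 - 1*(-289)) = -3*(44 + 289) = -3*333 = -999)
z = 515/2 (z = -5 + ((25*(-8) + 25)*(29 - 1*35))/4 = -5 + ((-200 + 25)*(29 - 35))/4 = -5 + (-175*(-6))/4 = -5 + (¼)*1050 = -5 + 525/2 = 515/2 ≈ 257.50)
√(z + Q) = √(515/2 - 999) = √(-1483/2) = I*√2966/2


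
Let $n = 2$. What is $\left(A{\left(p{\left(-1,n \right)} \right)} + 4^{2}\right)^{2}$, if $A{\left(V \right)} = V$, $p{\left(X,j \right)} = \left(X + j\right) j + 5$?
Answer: $529$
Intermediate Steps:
$p{\left(X,j \right)} = 5 + j \left(X + j\right)$ ($p{\left(X,j \right)} = j \left(X + j\right) + 5 = 5 + j \left(X + j\right)$)
$\left(A{\left(p{\left(-1,n \right)} \right)} + 4^{2}\right)^{2} = \left(\left(5 + 2^{2} - 2\right) + 4^{2}\right)^{2} = \left(\left(5 + 4 - 2\right) + 16\right)^{2} = \left(7 + 16\right)^{2} = 23^{2} = 529$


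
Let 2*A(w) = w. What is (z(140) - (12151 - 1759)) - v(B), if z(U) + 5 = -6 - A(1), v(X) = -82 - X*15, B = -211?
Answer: -26973/2 ≈ -13487.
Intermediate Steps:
A(w) = w/2
v(X) = -82 - 15*X
z(U) = -23/2 (z(U) = -5 + (-6 - 1/2) = -5 + (-6 - 1*½) = -5 + (-6 - ½) = -5 - 13/2 = -23/2)
(z(140) - (12151 - 1759)) - v(B) = (-23/2 - (12151 - 1759)) - (-82 - 15*(-211)) = (-23/2 - 1*10392) - (-82 + 3165) = (-23/2 - 10392) - 1*3083 = -20807/2 - 3083 = -26973/2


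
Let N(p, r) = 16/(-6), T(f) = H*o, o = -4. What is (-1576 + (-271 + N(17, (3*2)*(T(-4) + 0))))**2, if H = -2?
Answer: 30791401/9 ≈ 3.4213e+6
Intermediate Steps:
T(f) = 8 (T(f) = -2*(-4) = 8)
N(p, r) = -8/3 (N(p, r) = 16*(-1/6) = -8/3)
(-1576 + (-271 + N(17, (3*2)*(T(-4) + 0))))**2 = (-1576 + (-271 - 8/3))**2 = (-1576 - 821/3)**2 = (-5549/3)**2 = 30791401/9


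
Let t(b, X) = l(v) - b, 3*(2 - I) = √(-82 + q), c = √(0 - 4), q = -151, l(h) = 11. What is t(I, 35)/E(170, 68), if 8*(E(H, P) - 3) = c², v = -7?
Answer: 18/5 + 2*I*√233/15 ≈ 3.6 + 2.0352*I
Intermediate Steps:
c = 2*I (c = √(-4) = 2*I ≈ 2.0*I)
I = 2 - I*√233/3 (I = 2 - √(-82 - 151)/3 = 2 - I*√233/3 ≈ 2.0 - 5.0881*I)
t(b, X) = 11 - b
E(H, P) = 5/2 (E(H, P) = 3 + (2*I)²/8 = 3 + (⅛)*(-4) = 3 - ½ = 5/2)
t(I, 35)/E(170, 68) = (11 - (2 - I*√233/3))/(5/2) = (11 + (-2 + I*√233/3))*(⅖) = (9 + I*√233/3)*(⅖) = 18/5 + 2*I*√233/15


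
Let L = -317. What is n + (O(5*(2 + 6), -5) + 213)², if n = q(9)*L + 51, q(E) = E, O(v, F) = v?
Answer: 61207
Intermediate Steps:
n = -2802 (n = 9*(-317) + 51 = -2853 + 51 = -2802)
n + (O(5*(2 + 6), -5) + 213)² = -2802 + (5*(2 + 6) + 213)² = -2802 + (5*8 + 213)² = -2802 + (40 + 213)² = -2802 + 253² = -2802 + 64009 = 61207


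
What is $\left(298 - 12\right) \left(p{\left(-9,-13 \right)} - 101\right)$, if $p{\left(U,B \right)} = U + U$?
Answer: $-34034$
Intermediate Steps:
$p{\left(U,B \right)} = 2 U$
$\left(298 - 12\right) \left(p{\left(-9,-13 \right)} - 101\right) = \left(298 - 12\right) \left(2 \left(-9\right) - 101\right) = 286 \left(-18 - 101\right) = 286 \left(-119\right) = -34034$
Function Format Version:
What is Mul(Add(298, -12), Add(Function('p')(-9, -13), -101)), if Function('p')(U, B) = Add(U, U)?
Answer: -34034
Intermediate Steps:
Function('p')(U, B) = Mul(2, U)
Mul(Add(298, -12), Add(Function('p')(-9, -13), -101)) = Mul(Add(298, -12), Add(Mul(2, -9), -101)) = Mul(286, Add(-18, -101)) = Mul(286, -119) = -34034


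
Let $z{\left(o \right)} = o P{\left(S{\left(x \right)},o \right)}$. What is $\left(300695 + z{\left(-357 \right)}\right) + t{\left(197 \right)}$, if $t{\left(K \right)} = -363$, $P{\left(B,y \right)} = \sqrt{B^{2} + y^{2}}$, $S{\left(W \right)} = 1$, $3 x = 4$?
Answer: $300332 - 1785 \sqrt{5098} \approx 1.7288 \cdot 10^{5}$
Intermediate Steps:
$x = \frac{4}{3}$ ($x = \frac{1}{3} \cdot 4 = \frac{4}{3} \approx 1.3333$)
$z{\left(o \right)} = o \sqrt{1 + o^{2}}$ ($z{\left(o \right)} = o \sqrt{1^{2} + o^{2}} = o \sqrt{1 + o^{2}}$)
$\left(300695 + z{\left(-357 \right)}\right) + t{\left(197 \right)} = \left(300695 - 357 \sqrt{1 + \left(-357\right)^{2}}\right) - 363 = \left(300695 - 357 \sqrt{1 + 127449}\right) - 363 = \left(300695 - 357 \sqrt{127450}\right) - 363 = \left(300695 - 357 \cdot 5 \sqrt{5098}\right) - 363 = \left(300695 - 1785 \sqrt{5098}\right) - 363 = 300332 - 1785 \sqrt{5098}$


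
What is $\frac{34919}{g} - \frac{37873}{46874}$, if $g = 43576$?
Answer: $- \frac{6780321}{1021290712} \approx -0.006639$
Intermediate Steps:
$\frac{34919}{g} - \frac{37873}{46874} = \frac{34919}{43576} - \frac{37873}{46874} = - \frac{6780321}{1021290712}$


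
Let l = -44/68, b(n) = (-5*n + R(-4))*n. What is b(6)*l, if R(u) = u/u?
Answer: 1914/17 ≈ 112.59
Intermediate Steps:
R(u) = 1
b(n) = n*(1 - 5*n) (b(n) = (-5*n + 1)*n = (1 - 5*n)*n = n*(1 - 5*n))
l = -11/17 (l = -44*1/68 = -11/17 ≈ -0.64706)
b(6)*l = (6*(1 - 5*6))*(-11/17) = (6*(1 - 30))*(-11/17) = (6*(-29))*(-11/17) = -174*(-11/17) = 1914/17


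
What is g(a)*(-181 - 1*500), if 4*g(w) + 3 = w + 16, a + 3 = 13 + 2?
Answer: -17025/4 ≈ -4256.3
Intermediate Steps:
a = 12 (a = -3 + (13 + 2) = -3 + 15 = 12)
g(w) = 13/4 + w/4 (g(w) = -3/4 + (w + 16)/4 = -3/4 + (16 + w)/4 = -3/4 + (4 + w/4) = 13/4 + w/4)
g(a)*(-181 - 1*500) = (13/4 + (1/4)*12)*(-181 - 1*500) = (13/4 + 3)*(-181 - 500) = (25/4)*(-681) = -17025/4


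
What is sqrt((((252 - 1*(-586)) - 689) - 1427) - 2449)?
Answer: I*sqrt(3727) ≈ 61.049*I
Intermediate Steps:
sqrt((((252 - 1*(-586)) - 689) - 1427) - 2449) = sqrt((((252 + 586) - 689) - 1427) - 2449) = sqrt(((838 - 689) - 1427) - 2449) = sqrt((149 - 1427) - 2449) = sqrt(-1278 - 2449) = sqrt(-3727) = I*sqrt(3727)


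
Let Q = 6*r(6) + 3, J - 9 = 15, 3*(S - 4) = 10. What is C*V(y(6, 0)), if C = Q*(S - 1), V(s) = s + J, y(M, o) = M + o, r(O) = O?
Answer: 7410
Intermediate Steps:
S = 22/3 (S = 4 + (⅓)*10 = 4 + 10/3 = 22/3 ≈ 7.3333)
J = 24 (J = 9 + 15 = 24)
Q = 39 (Q = 6*6 + 3 = 36 + 3 = 39)
V(s) = 24 + s (V(s) = s + 24 = 24 + s)
C = 247 (C = 39*(22/3 - 1) = 39*(19/3) = 247)
C*V(y(6, 0)) = 247*(24 + (6 + 0)) = 247*(24 + 6) = 247*30 = 7410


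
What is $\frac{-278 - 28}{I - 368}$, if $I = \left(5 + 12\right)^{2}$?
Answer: $\frac{306}{79} \approx 3.8734$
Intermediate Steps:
$I = 289$ ($I = 17^{2} = 289$)
$\frac{-278 - 28}{I - 368} = \frac{-278 - 28}{289 - 368} = - \frac{306}{-79} = \left(-306\right) \left(- \frac{1}{79}\right) = \frac{306}{79}$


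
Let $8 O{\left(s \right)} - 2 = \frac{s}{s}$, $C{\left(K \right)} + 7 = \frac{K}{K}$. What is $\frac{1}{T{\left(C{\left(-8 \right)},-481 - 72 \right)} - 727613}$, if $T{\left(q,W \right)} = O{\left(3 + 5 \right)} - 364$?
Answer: $- \frac{8}{5823813} \approx -1.3737 \cdot 10^{-6}$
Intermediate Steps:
$C{\left(K \right)} = -6$ ($C{\left(K \right)} = -7 + \frac{K}{K} = -7 + 1 = -6$)
$O{\left(s \right)} = \frac{3}{8}$ ($O{\left(s \right)} = \frac{1}{4} + \frac{s \frac{1}{s}}{8} = \frac{1}{4} + \frac{1}{8} \cdot 1 = \frac{1}{4} + \frac{1}{8} = \frac{3}{8}$)
$T{\left(q,W \right)} = - \frac{2909}{8}$ ($T{\left(q,W \right)} = \frac{3}{8} - 364 = - \frac{2909}{8}$)
$\frac{1}{T{\left(C{\left(-8 \right)},-481 - 72 \right)} - 727613} = \frac{1}{- \frac{2909}{8} - 727613} = \frac{1}{- \frac{5823813}{8}} = - \frac{8}{5823813}$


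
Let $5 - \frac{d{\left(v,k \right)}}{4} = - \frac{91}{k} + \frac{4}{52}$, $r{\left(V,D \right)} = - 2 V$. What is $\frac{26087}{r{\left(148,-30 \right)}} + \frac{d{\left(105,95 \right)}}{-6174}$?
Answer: $- \frac{11051061379}{125387080} \approx -88.136$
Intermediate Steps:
$d{\left(v,k \right)} = \frac{256}{13} + \frac{364}{k}$ ($d{\left(v,k \right)} = 20 - 4 \left(- \frac{91}{k} + \frac{4}{52}\right) = 20 - 4 \left(- \frac{91}{k} + 4 \cdot \frac{1}{52}\right) = 20 - 4 \left(- \frac{91}{k} + \frac{1}{13}\right) = 20 - 4 \left(\frac{1}{13} - \frac{91}{k}\right) = 20 - \left(\frac{4}{13} - \frac{364}{k}\right) = \frac{256}{13} + \frac{364}{k}$)
$\frac{26087}{r{\left(148,-30 \right)}} + \frac{d{\left(105,95 \right)}}{-6174} = \frac{26087}{\left(-2\right) 148} + \frac{\frac{256}{13} + \frac{364}{95}}{-6174} = \frac{26087}{-296} + \left(\frac{256}{13} + 364 \cdot \frac{1}{95}\right) \left(- \frac{1}{6174}\right) = 26087 \left(- \frac{1}{296}\right) + \left(\frac{256}{13} + \frac{364}{95}\right) \left(- \frac{1}{6174}\right) = - \frac{26087}{296} + \frac{29052}{1235} \left(- \frac{1}{6174}\right) = - \frac{26087}{296} - \frac{1614}{423605} = - \frac{11051061379}{125387080}$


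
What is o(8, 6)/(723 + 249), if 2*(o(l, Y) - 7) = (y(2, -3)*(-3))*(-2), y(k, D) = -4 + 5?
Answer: 5/486 ≈ 0.010288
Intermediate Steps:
y(k, D) = 1
o(l, Y) = 10 (o(l, Y) = 7 + ((1*(-3))*(-2))/2 = 7 + (-3*(-2))/2 = 7 + (½)*6 = 7 + 3 = 10)
o(8, 6)/(723 + 249) = 10/(723 + 249) = 10/972 = 10*(1/972) = 5/486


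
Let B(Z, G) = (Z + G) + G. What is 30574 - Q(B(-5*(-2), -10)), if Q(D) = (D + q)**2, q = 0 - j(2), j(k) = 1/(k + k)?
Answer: 487503/16 ≈ 30469.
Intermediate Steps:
j(k) = 1/(2*k)
B(Z, G) = Z + 2*G (B(Z, G) = (G + Z) + G = Z + 2*G)
q = -1/4 (q = 0 - 1/(2*2) = 0 - 1*1/4 = 0 - 1/4 = -1/4 ≈ -0.25000)
Q(D) = (-1/4 + D)**2 (Q(D) = (D - 1/4)**2 = (-1/4 + D)**2)
30574 - Q(B(-5*(-2), -10)) = 30574 - (-1 + 4*(-5*(-2) + 2*(-10)))**2/16 = 30574 - (-1 + 4*(10 - 20))**2/16 = 30574 - (-1 + 4*(-10))**2/16 = 30574 - (-1 - 40)**2/16 = 30574 - (-41)**2/16 = 30574 - 1681/16 = 487503/16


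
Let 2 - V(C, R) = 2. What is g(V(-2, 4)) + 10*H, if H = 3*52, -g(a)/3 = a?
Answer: 1560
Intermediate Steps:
V(C, R) = 0 (V(C, R) = 2 - 1*2 = 2 - 2 = 0)
g(a) = -3*a
H = 156
g(V(-2, 4)) + 10*H = -3*0 + 10*156 = 0 + 1560 = 1560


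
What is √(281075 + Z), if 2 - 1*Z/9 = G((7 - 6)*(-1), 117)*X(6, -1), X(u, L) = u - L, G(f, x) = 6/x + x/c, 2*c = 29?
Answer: √39878757269/377 ≈ 529.70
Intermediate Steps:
c = 29/2 (c = (½)*29 = 29/2 ≈ 14.500)
G(f, x) = 6/x + 2*x/29 (G(f, x) = 6/x + x/(29/2) = 6/x + x*(2/29) = 6/x + 2*x/29)
Z = -186078/377 (Z = 18 - 9*(6/117 + (2/29)*117)*(6 - 1*(-1)) = 18 - 9*(6*(1/117) + 234/29)*(6 + 1) = 18 - 9*(2/39 + 234/29)*7 = 18 - 27552*7/377 = 18 - 9*64288/1131 = 18 - 192864/377 = -186078/377 ≈ -493.58)
√(281075 + Z) = √(281075 - 186078/377) = √(105779197/377) = √39878757269/377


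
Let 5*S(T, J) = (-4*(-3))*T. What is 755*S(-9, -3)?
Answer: -16308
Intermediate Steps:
S(T, J) = 12*T/5 (S(T, J) = ((-4*(-3))*T)/5 = (12*T)/5 = 12*T/5)
755*S(-9, -3) = 755*((12/5)*(-9)) = 755*(-108/5) = -16308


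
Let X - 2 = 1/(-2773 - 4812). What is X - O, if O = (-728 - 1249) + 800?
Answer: 8942714/7585 ≈ 1179.0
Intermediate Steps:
X = 15169/7585 (X = 2 + 1/(-2773 - 4812) = 2 + 1/(-7585) = 2 - 1/7585 = 15169/7585 ≈ 1.9999)
O = -1177 (O = -1977 + 800 = -1177)
X - O = 15169/7585 - 1*(-1177) = 15169/7585 + 1177 = 8942714/7585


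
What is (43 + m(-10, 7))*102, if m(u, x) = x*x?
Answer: 9384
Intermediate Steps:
m(u, x) = x**2
(43 + m(-10, 7))*102 = (43 + 7**2)*102 = (43 + 49)*102 = 92*102 = 9384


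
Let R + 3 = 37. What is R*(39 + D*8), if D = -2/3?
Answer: 3434/3 ≈ 1144.7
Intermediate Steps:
R = 34 (R = -3 + 37 = 34)
D = -⅔ (D = -2*⅓ = -⅔ ≈ -0.66667)
R*(39 + D*8) = 34*(39 - ⅔*8) = 34*(39 - 16/3) = 34*(101/3) = 3434/3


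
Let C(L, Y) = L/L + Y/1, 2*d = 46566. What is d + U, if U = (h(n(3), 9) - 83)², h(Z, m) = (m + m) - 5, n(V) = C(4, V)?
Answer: 28183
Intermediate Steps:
d = 23283 (d = (½)*46566 = 23283)
C(L, Y) = 1 + Y (C(L, Y) = 1 + Y*1 = 1 + Y)
n(V) = 1 + V
h(Z, m) = -5 + 2*m (h(Z, m) = 2*m - 5 = -5 + 2*m)
U = 4900 (U = ((-5 + 2*9) - 83)² = ((-5 + 18) - 83)² = (13 - 83)² = (-70)² = 4900)
d + U = 23283 + 4900 = 28183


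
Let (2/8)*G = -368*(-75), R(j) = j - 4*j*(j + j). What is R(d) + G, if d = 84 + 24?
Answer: 17196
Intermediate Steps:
d = 108
R(j) = j - 8*j**2 (R(j) = j - 4*j*2*j = j - 8*j**2)
G = 110400 (G = 4*(-368*(-75)) = 4*27600 = 110400)
R(d) + G = 108*(1 - 8*108) + 110400 = 108*(1 - 864) + 110400 = 108*(-863) + 110400 = -93204 + 110400 = 17196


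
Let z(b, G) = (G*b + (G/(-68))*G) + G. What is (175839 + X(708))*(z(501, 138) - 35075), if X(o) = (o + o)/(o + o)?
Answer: 101399191040/17 ≈ 5.9647e+9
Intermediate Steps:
X(o) = 1 (X(o) = (2*o)/((2*o)) = (2*o)*(1/(2*o)) = 1)
z(b, G) = G - G²/68 + G*b (z(b, G) = (G*b + (G*(-1/68))*G) + G = (G*b + (-G/68)*G) + G = (G*b - G²/68) + G = (-G²/68 + G*b) + G = G - G²/68 + G*b)
(175839 + X(708))*(z(501, 138) - 35075) = (175839 + 1)*((1/68)*138*(68 - 1*138 + 68*501) - 35075) = 175840*((1/68)*138*(68 - 138 + 34068) - 35075) = 175840*((1/68)*138*33998 - 35075) = 175840*(1172931/17 - 35075) = 175840*(576656/17) = 101399191040/17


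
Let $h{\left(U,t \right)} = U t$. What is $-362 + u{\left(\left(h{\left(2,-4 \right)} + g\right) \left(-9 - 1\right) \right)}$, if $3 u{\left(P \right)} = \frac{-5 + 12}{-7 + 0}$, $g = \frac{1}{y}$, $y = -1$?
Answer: $- \frac{1087}{3} \approx -362.33$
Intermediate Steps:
$g = -1$ ($g = \frac{1}{-1} = -1$)
$u{\left(P \right)} = - \frac{1}{3}$ ($u{\left(P \right)} = \frac{\left(-5 + 12\right) \frac{1}{-7 + 0}}{3} = \frac{7 \frac{1}{-7}}{3} = \frac{7 \left(- \frac{1}{7}\right)}{3} = \frac{1}{3} \left(-1\right) = - \frac{1}{3}$)
$-362 + u{\left(\left(h{\left(2,-4 \right)} + g\right) \left(-9 - 1\right) \right)} = -362 - \frac{1}{3} = - \frac{1087}{3}$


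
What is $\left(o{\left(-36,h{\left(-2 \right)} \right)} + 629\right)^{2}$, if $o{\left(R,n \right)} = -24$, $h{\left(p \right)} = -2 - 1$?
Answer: $366025$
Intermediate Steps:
$h{\left(p \right)} = -3$ ($h{\left(p \right)} = -2 - 1 = -3$)
$\left(o{\left(-36,h{\left(-2 \right)} \right)} + 629\right)^{2} = \left(-24 + 629\right)^{2} = 605^{2} = 366025$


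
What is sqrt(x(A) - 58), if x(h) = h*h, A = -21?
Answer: sqrt(383) ≈ 19.570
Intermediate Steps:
x(h) = h**2
sqrt(x(A) - 58) = sqrt((-21)**2 - 58) = sqrt(441 - 58) = sqrt(383)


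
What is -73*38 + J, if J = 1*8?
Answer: -2766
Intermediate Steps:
J = 8
-73*38 + J = -73*38 + 8 = -2774 + 8 = -2766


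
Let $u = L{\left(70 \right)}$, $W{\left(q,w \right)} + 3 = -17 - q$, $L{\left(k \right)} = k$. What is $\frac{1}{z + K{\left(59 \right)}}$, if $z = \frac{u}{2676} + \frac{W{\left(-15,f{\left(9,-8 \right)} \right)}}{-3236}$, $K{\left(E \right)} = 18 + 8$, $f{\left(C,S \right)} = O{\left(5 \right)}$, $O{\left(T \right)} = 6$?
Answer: $\frac{2164884}{56346959} \approx 0.038421$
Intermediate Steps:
$f{\left(C,S \right)} = 6$
$W{\left(q,w \right)} = -20 - q$ ($W{\left(q,w \right)} = -3 - \left(17 + q\right) = -20 - q$)
$u = 70$
$K{\left(E \right)} = 26$
$z = \frac{59975}{2164884}$ ($z = \frac{70}{2676} + \frac{-20 - -15}{-3236} = 70 \cdot \frac{1}{2676} + \left(-20 + 15\right) \left(- \frac{1}{3236}\right) = \frac{35}{1338} - - \frac{5}{3236} = \frac{35}{1338} + \frac{5}{3236} = \frac{59975}{2164884} \approx 0.027704$)
$\frac{1}{z + K{\left(59 \right)}} = \frac{1}{\frac{59975}{2164884} + 26} = \frac{1}{\frac{56346959}{2164884}} = \frac{2164884}{56346959}$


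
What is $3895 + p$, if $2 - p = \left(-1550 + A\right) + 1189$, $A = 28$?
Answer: $4230$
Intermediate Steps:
$p = 335$ ($p = 2 - \left(\left(-1550 + 28\right) + 1189\right) = 2 - \left(-1522 + 1189\right) = 2 - -333 = 2 + 333 = 335$)
$3895 + p = 3895 + 335 = 4230$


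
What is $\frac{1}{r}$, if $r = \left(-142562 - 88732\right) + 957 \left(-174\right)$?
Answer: $- \frac{1}{397812} \approx -2.5137 \cdot 10^{-6}$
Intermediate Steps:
$r = -397812$ ($r = -231294 - 166518 = -397812$)
$\frac{1}{r} = \frac{1}{-397812} = - \frac{1}{397812}$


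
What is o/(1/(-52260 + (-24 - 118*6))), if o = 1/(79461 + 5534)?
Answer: -52992/84995 ≈ -0.62347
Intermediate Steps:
o = 1/84995 ≈ 1.1765e-5
o/(1/(-52260 + (-24 - 118*6))) = 1/(84995*(1/(-52260 + (-24 - 118*6)))) = 1/(84995*(1/(-52260 + (-24 - 708)))) = 1/(84995*(1/(-52260 - 732))) = 1/(84995*(1/(-52992))) = 1/(84995*(-1/52992)) = (1/84995)*(-52992) = -52992/84995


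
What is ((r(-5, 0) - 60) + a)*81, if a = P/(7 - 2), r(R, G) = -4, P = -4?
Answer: -26244/5 ≈ -5248.8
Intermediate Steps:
a = -⅘ (a = -4/(7 - 2) = -4/5 = (⅕)*(-4) = -⅘ ≈ -0.80000)
((r(-5, 0) - 60) + a)*81 = ((-4 - 60) - ⅘)*81 = (-64 - ⅘)*81 = -324/5*81 = -26244/5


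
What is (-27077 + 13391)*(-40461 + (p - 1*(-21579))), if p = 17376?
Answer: 20611116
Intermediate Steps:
(-27077 + 13391)*(-40461 + (p - 1*(-21579))) = (-27077 + 13391)*(-40461 + (17376 - 1*(-21579))) = -13686*(-40461 + (17376 + 21579)) = -13686*(-40461 + 38955) = -13686*(-1506) = 20611116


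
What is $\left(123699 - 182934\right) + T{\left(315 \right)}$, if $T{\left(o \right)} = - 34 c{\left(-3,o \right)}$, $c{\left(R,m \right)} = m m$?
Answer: $-3432885$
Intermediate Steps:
$c{\left(R,m \right)} = m^{2}$
$T{\left(o \right)} = - 34 o^{2}$
$\left(123699 - 182934\right) + T{\left(315 \right)} = \left(123699 - 182934\right) - 34 \cdot 315^{2} = -59235 - 3373650 = -3432885$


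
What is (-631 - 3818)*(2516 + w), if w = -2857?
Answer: 1517109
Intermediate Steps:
(-631 - 3818)*(2516 + w) = (-631 - 3818)*(2516 - 2857) = -4449*(-341) = 1517109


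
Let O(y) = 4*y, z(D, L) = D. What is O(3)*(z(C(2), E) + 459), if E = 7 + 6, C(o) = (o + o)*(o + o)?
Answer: 5700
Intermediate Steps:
C(o) = 4*o² (C(o) = (2*o)*(2*o) = 4*o²)
E = 13
O(3)*(z(C(2), E) + 459) = (4*3)*(4*2² + 459) = 12*(4*4 + 459) = 12*(16 + 459) = 12*475 = 5700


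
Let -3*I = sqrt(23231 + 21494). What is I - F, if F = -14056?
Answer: 14056 - 5*sqrt(1789)/3 ≈ 13986.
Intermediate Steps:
I = -5*sqrt(1789)/3 (I = -sqrt(23231 + 21494)/3 = -5*sqrt(1789)/3 ≈ -70.494)
I - F = -5*sqrt(1789)/3 - 1*(-14056) = -5*sqrt(1789)/3 + 14056 = 14056 - 5*sqrt(1789)/3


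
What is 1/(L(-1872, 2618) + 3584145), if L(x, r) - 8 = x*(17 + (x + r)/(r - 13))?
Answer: 2605/9252420533 ≈ 2.8155e-7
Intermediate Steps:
L(x, r) = 8 + x*(17 + (r + x)/(-13 + r)) (L(x, r) = 8 + x*(17 + (x + r)/(r - 13)) = 8 + x*(17 + (r + x)/(-13 + r)))
1/(L(-1872, 2618) + 3584145) = 1/((-104 + (-1872)² - 221*(-1872) + 8*2618 + 18*2618*(-1872))/(-13 + 2618) + 3584145) = 1/((-104 + 3504384 + 413712 + 20944 - 88216128)/2605 + 3584145) = 1/((1/2605)*(-84277192) + 3584145) = 1/(-84277192/2605 + 3584145) = 1/(9252420533/2605) = 2605/9252420533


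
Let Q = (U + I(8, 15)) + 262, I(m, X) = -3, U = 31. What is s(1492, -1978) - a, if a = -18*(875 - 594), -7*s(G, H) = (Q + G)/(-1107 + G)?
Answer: 1239048/245 ≈ 5057.3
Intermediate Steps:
Q = 290 (Q = (31 - 3) + 262 = 28 + 262 = 290)
s(G, H) = -(290 + G)/(7*(-1107 + G))
a = -5058 (a = -18*281 = -5058)
s(1492, -1978) - a = (-290 - 1*1492)/(7*(-1107 + 1492)) - 1*(-5058) = (⅐)*(-290 - 1492)/385 + 5058 = (⅐)*(1/385)*(-1782) + 5058 = -162/245 + 5058 = 1239048/245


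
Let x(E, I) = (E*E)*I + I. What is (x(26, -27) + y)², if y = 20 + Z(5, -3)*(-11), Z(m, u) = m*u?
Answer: 327392836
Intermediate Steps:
x(E, I) = I + I*E² (x(E, I) = E²*I + I = I*E² + I = I + I*E²)
y = 185 (y = 20 + (5*(-3))*(-11) = 20 - 15*(-11) = 20 + 165 = 185)
(x(26, -27) + y)² = (-27*(1 + 26²) + 185)² = (-27*(1 + 676) + 185)² = (-27*677 + 185)² = (-18279 + 185)² = (-18094)² = 327392836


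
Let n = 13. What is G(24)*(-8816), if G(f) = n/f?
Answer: -14326/3 ≈ -4775.3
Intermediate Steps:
G(f) = 13/f
G(24)*(-8816) = (13/24)*(-8816) = -14326/3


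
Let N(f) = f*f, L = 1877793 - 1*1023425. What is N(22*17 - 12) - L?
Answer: -723324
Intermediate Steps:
L = 854368 (L = 1877793 - 1023425 = 854368)
N(f) = f**2
N(22*17 - 12) - L = (22*17 - 12)**2 - 1*854368 = (374 - 12)**2 - 854368 = 362**2 - 854368 = 131044 - 854368 = -723324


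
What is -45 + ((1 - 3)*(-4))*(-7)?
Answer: -101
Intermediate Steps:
-45 + ((1 - 3)*(-4))*(-7) = -45 - 2*(-4)*(-7) = -45 + 8*(-7) = -45 - 56 = -101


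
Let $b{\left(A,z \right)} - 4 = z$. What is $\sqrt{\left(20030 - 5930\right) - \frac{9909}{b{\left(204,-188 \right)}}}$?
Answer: $\frac{\sqrt{119798214}}{92} \approx 118.97$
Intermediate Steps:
$b{\left(A,z \right)} = 4 + z$
$\sqrt{\left(20030 - 5930\right) - \frac{9909}{b{\left(204,-188 \right)}}} = \sqrt{\left(20030 - 5930\right) - \frac{9909}{4 - 188}} = \sqrt{14100 - \frac{9909}{-184}} = \sqrt{14100 - - \frac{9909}{184}} = \sqrt{14100 + \frac{9909}{184}} = \sqrt{\frac{2604309}{184}} = \frac{\sqrt{119798214}}{92}$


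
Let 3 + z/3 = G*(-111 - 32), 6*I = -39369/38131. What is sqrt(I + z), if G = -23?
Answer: sqrt(57332068898326)/76262 ≈ 99.287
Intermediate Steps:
I = -13123/76262 (I = (-39369/38131)/6 = (-39369*1/38131)/6 = (1/6)*(-39369/38131) = -13123/76262 ≈ -0.17208)
z = 9858 (z = -9 + 3*(-23*(-111 - 32)) = -9 + 3*(-23*(-143)) = -9 + 3*3289 = -9 + 9867 = 9858)
sqrt(I + z) = sqrt(-13123/76262 + 9858) = sqrt(751777673/76262) = sqrt(57332068898326)/76262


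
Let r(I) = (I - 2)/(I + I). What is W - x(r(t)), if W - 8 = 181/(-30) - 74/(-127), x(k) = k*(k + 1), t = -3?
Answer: 23353/22860 ≈ 1.0216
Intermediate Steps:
r(I) = (-2 + I)/(2*I) (r(I) = (-2 + I)/((2*I)) = (-2 + I)*(1/(2*I)) = (-2 + I)/(2*I))
x(k) = k*(1 + k)
W = 9713/3810 (W = 8 + (181/(-30) - 74/(-127)) = 8 + (181*(-1/30) - 74*(-1/127)) = 8 + (-181/30 + 74/127) = 8 - 20767/3810 = 9713/3810 ≈ 2.5493)
W - x(r(t)) = 9713/3810 - (½)*(-2 - 3)/(-3)*(1 + (½)*(-2 - 3)/(-3)) = 9713/3810 - (½)*(-⅓)*(-5)*(1 + (½)*(-⅓)*(-5)) = 9713/3810 - 5*(1 + ⅚)/6 = 9713/3810 - 5*11/(6*6) = 9713/3810 - 1*55/36 = 9713/3810 - 55/36 = 23353/22860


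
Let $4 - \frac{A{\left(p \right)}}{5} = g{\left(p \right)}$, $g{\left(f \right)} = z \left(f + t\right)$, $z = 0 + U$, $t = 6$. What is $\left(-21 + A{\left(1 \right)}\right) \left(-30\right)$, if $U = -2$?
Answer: $-2070$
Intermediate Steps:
$z = -2$ ($z = 0 - 2 = -2$)
$g{\left(f \right)} = -12 - 2 f$ ($g{\left(f \right)} = - 2 \left(f + 6\right) = - 2 \left(6 + f\right) = -12 - 2 f$)
$A{\left(p \right)} = 80 + 10 p$ ($A{\left(p \right)} = 20 - 5 \left(-12 - 2 p\right) = 20 + \left(60 + 10 p\right) = 80 + 10 p$)
$\left(-21 + A{\left(1 \right)}\right) \left(-30\right) = \left(-21 + \left(80 + 10 \cdot 1\right)\right) \left(-30\right) = \left(-21 + \left(80 + 10\right)\right) \left(-30\right) = \left(-21 + 90\right) \left(-30\right) = 69 \left(-30\right) = -2070$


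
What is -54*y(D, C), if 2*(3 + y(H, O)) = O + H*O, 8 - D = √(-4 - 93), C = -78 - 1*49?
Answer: 31023 - 3429*I*√97 ≈ 31023.0 - 33772.0*I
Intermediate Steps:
C = -127 (C = -78 - 49 = -127)
D = 8 - I*√97 (D = 8 - √(-4 - 93) = 8 - √(-97) = 8 - I*√97 ≈ 8.0 - 9.8489*I)
y(H, O) = -3 + O/2 + H*O/2 (y(H, O) = -3 + (O + H*O)/2 = -3 + (O/2 + H*O/2) = -3 + O/2 + H*O/2)
-54*y(D, C) = -54*(-3 + (½)*(-127) + (½)*(8 - I*√97)*(-127)) = -54*(-3 - 127/2 + (-508 + 127*I*√97/2)) = -54*(-1149/2 + 127*I*√97/2) = 31023 - 3429*I*√97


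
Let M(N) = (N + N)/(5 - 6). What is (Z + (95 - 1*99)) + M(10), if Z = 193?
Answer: 169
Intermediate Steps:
M(N) = -2*N (M(N) = (2*N)/(-1) = (2*N)*(-1) = -2*N)
(Z + (95 - 1*99)) + M(10) = (193 + (95 - 1*99)) - 2*10 = (193 + (95 - 99)) - 20 = (193 - 4) - 20 = 189 - 20 = 169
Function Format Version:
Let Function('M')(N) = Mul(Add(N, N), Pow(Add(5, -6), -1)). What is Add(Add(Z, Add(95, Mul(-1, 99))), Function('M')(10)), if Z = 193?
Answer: 169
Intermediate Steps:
Function('M')(N) = Mul(-2, N) (Function('M')(N) = Mul(Mul(2, N), Pow(-1, -1)) = Mul(Mul(2, N), -1) = Mul(-2, N))
Add(Add(Z, Add(95, Mul(-1, 99))), Function('M')(10)) = Add(Add(193, Add(95, Mul(-1, 99))), Mul(-2, 10)) = Add(Add(193, Add(95, -99)), -20) = Add(Add(193, -4), -20) = Add(189, -20) = 169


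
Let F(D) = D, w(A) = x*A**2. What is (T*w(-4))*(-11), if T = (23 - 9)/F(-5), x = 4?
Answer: 9856/5 ≈ 1971.2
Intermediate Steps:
w(A) = 4*A**2
T = -14/5 (T = (23 - 9)/(-5) = 14*(-1/5) = -14/5 ≈ -2.8000)
(T*w(-4))*(-11) = -56*(-4)**2/5*(-11) = -56*16/5*(-11) = -14/5*64*(-11) = -896/5*(-11) = 9856/5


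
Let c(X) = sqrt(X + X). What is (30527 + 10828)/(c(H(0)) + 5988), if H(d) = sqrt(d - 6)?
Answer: 41355/(5988 + 2**(3/4)*3**(1/4)*sqrt(I)) ≈ 6.9045 - 0.0018042*I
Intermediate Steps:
H(d) = sqrt(-6 + d)
c(X) = sqrt(2)*sqrt(X) (c(X) = sqrt(2*X) = sqrt(2)*sqrt(X))
(30527 + 10828)/(c(H(0)) + 5988) = (30527 + 10828)/(sqrt(2)*sqrt(sqrt(-6 + 0)) + 5988) = 41355/(sqrt(2)*sqrt(sqrt(-6)) + 5988) = 41355/(sqrt(2)*sqrt(I*sqrt(6)) + 5988) = 41355/(sqrt(2)*(6**(1/4)*sqrt(I)) + 5988) = 41355/(2**(3/4)*3**(1/4)*sqrt(I) + 5988) = 41355/(5988 + 2**(3/4)*3**(1/4)*sqrt(I))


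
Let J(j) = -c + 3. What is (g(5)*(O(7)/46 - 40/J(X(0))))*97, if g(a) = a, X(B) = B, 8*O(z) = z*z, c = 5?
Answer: 3593365/368 ≈ 9764.6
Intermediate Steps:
O(z) = z²/8 (O(z) = (z*z)/8 = z²/8)
J(j) = -2 (J(j) = -1*5 + 3 = -5 + 3 = -2)
(g(5)*(O(7)/46 - 40/J(X(0))))*97 = (5*(((⅛)*7²)/46 - 40/(-2)))*97 = (5*(((⅛)*49)*(1/46) - 40*(-½)))*97 = (5*((49/8)*(1/46) + 20))*97 = (5*(49/368 + 20))*97 = (5*(7409/368))*97 = (37045/368)*97 = 3593365/368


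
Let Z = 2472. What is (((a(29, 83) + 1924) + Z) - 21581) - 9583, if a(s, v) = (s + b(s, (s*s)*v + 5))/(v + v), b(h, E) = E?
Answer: -4373651/166 ≈ -26347.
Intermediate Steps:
a(s, v) = (5 + s + v*s²)/(2*v) (a(s, v) = (s + ((s*s)*v + 5))/(v + v) = (s + (s²*v + 5))/((2*v)) = (s + (v*s² + 5))*(1/(2*v)) = (s + (5 + v*s²))*(1/(2*v)) = (5 + s + v*s²)*(1/(2*v)) = (5 + s + v*s²)/(2*v))
(((a(29, 83) + 1924) + Z) - 21581) - 9583 = ((((½)*(5 + 29 + 83*29²)/83 + 1924) + 2472) - 21581) - 9583 = ((((½)*(1/83)*(5 + 29 + 83*841) + 1924) + 2472) - 21581) - 9583 = ((((½)*(1/83)*(5 + 29 + 69803) + 1924) + 2472) - 21581) - 9583 = ((((½)*(1/83)*69837 + 1924) + 2472) - 21581) - 9583 = (((69837/166 + 1924) + 2472) - 21581) - 9583 = ((389221/166 + 2472) - 21581) - 9583 = (799573/166 - 21581) - 9583 = -2782873/166 - 9583 = -4373651/166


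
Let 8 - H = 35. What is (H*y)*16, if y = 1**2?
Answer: -432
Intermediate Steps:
H = -27 (H = 8 - 1*35 = 8 - 35 = -27)
y = 1
(H*y)*16 = -27*1*16 = -27*16 = -432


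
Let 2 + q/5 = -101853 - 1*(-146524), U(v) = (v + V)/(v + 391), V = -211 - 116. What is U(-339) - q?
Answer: -5807303/26 ≈ -2.2336e+5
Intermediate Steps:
V = -327
U(v) = (-327 + v)/(391 + v) (U(v) = (v - 327)/(v + 391) = (-327 + v)/(391 + v))
q = 223345 (q = -10 + 5*(-101853 - 1*(-146524)) = -10 + 5*(-101853 + 146524) = -10 + 5*44671 = -10 + 223355 = 223345)
U(-339) - q = (-327 - 339)/(391 - 339) - 1*223345 = -666/52 - 223345 = (1/52)*(-666) - 223345 = -333/26 - 223345 = -5807303/26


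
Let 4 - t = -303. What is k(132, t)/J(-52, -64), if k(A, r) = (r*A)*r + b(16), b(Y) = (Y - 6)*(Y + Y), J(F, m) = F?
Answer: -3110297/13 ≈ -2.3925e+5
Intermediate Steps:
t = 307 (t = 4 - 1*(-303) = 4 + 303 = 307)
b(Y) = 2*Y*(-6 + Y) (b(Y) = (-6 + Y)*(2*Y) = 2*Y*(-6 + Y))
k(A, r) = 320 + A*r² (k(A, r) = (r*A)*r + 2*16*(-6 + 16) = (A*r)*r + 2*16*10 = A*r² + 320 = 320 + A*r²)
k(132, t)/J(-52, -64) = (320 + 132*307²)/(-52) = (320 + 132*94249)*(-1/52) = (320 + 12440868)*(-1/52) = 12441188*(-1/52) = -3110297/13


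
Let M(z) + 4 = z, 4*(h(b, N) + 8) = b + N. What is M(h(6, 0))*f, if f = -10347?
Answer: 217287/2 ≈ 1.0864e+5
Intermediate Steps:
h(b, N) = -8 + N/4 + b/4 (h(b, N) = -8 + (b + N)/4 = -8 + (N + b)/4 = -8 + (N/4 + b/4) = -8 + N/4 + b/4)
M(z) = -4 + z
M(h(6, 0))*f = (-4 + (-8 + (¼)*0 + (¼)*6))*(-10347) = (-4 + (-8 + 0 + 3/2))*(-10347) = (-4 - 13/2)*(-10347) = -21/2*(-10347) = 217287/2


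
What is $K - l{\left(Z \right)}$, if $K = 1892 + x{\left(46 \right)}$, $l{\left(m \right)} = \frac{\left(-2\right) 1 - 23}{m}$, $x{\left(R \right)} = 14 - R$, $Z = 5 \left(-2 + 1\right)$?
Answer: $1855$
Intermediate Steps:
$Z = -5$ ($Z = 5 \left(-1\right) = -5$)
$l{\left(m \right)} = - \frac{25}{m}$ ($l{\left(m \right)} = \frac{-2 - 23}{m} = - \frac{25}{m}$)
$K = 1860$ ($K = 1892 + \left(14 - 46\right) = 1892 - 32 = 1860$)
$K - l{\left(Z \right)} = 1860 - - \frac{25}{-5} = 1860 - \left(-25\right) \left(- \frac{1}{5}\right) = 1860 - 5 = 1855$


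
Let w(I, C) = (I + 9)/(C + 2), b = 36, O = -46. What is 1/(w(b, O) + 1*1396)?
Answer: 44/61379 ≈ 0.00071686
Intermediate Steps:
w(I, C) = (9 + I)/(2 + C)
1/(w(b, O) + 1*1396) = 1/((9 + 36)/(2 - 46) + 1*1396) = 1/(45/(-44) + 1396) = 1/(-1/44*45 + 1396) = 1/(-45/44 + 1396) = 1/(61379/44) = 44/61379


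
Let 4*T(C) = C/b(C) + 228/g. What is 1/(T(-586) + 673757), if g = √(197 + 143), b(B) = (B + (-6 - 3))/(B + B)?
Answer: 317899548820/214095310651430757 - 158270*√85/214095310651430757 ≈ 1.4848e-6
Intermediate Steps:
b(B) = (-9 + B)/(2*B) (b(B) = (B - 9)/((2*B)) = (-9 + B)*(1/(2*B)) = (-9 + B)/(2*B))
g = 2*√85 (g = √340 = 2*√85 ≈ 18.439)
T(C) = 57*√85/170 + C²/(2*(-9 + C)) (T(C) = (C/(((-9 + C)/(2*C))) + 228/((2*√85)))/4 = (C*(2*C/(-9 + C)) + 228*(√85/170))/4 = (2*C²/(-9 + C) + 114*√85/85)/4 = (114*√85/85 + 2*C²/(-9 + C))/4 = 57*√85/170 + C²/(2*(-9 + C)))
1/(T(-586) + 673757) = 1/((85*(-586)² + 57*√85*(-9 - 586))/(170*(-9 - 586)) + 673757) = 1/((1/170)*(85*343396 + 57*√85*(-595))/(-595) + 673757) = 1/((1/170)*(-1/595)*(29188660 - 33915*√85) + 673757) = 1/((-171698/595 + 57*√85/170) + 673757) = 1/(400713717/595 + 57*√85/170)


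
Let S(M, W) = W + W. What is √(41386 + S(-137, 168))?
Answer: √41722 ≈ 204.26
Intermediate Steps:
S(M, W) = 2*W
√(41386 + S(-137, 168)) = √(41386 + 2*168) = √(41386 + 336) = √41722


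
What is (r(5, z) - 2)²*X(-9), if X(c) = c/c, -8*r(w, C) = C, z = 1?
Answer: 289/64 ≈ 4.5156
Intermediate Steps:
r(w, C) = -C/8
X(c) = 1
(r(5, z) - 2)²*X(-9) = (-⅛*1 - 2)²*1 = (-⅛ - 2)²*1 = (-17/8)²*1 = (289/64)*1 = 289/64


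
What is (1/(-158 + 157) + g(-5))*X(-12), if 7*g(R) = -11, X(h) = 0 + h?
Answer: 216/7 ≈ 30.857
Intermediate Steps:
X(h) = h
g(R) = -11/7 (g(R) = (⅐)*(-11) = -11/7)
(1/(-158 + 157) + g(-5))*X(-12) = (1/(-158 + 157) - 11/7)*(-12) = (1/(-1) - 11/7)*(-12) = (-1 - 11/7)*(-12) = -18/7*(-12) = 216/7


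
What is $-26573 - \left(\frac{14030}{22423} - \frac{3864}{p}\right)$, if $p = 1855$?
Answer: $- \frac{157890630889}{5942095} \approx -26572.0$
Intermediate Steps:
$-26573 - \left(\frac{14030}{22423} - \frac{3864}{p}\right) = -26573 - \left(\frac{14030}{22423} - \frac{3864}{1855}\right) = -26573 - \left(14030 \cdot \frac{1}{22423} - \frac{552}{265}\right) = -26573 - \left(\frac{14030}{22423} - \frac{552}{265}\right) = -26573 - - \frac{8659546}{5942095} = -26573 + \frac{8659546}{5942095} = - \frac{157890630889}{5942095}$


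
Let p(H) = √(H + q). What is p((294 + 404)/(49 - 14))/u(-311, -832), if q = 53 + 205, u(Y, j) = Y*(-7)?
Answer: 16*√1330/76195 ≈ 0.0076581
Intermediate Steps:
u(Y, j) = -7*Y
q = 258
p(H) = √(258 + H) (p(H) = √(H + 258) = √(258 + H))
p((294 + 404)/(49 - 14))/u(-311, -832) = √(258 + (294 + 404)/(49 - 14))/((-7*(-311))) = √(258 + 698/35)/2177 = √(258 + 698*(1/35))*(1/2177) = √(258 + 698/35)*(1/2177) = √(9728/35)*(1/2177) = (16*√1330/35)*(1/2177) = 16*√1330/76195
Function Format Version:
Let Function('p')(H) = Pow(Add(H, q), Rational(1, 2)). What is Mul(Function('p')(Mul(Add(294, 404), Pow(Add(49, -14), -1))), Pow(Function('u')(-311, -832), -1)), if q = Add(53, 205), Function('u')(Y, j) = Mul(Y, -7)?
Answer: Mul(Rational(16, 76195), Pow(1330, Rational(1, 2))) ≈ 0.0076581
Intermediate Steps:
Function('u')(Y, j) = Mul(-7, Y)
q = 258
Function('p')(H) = Pow(Add(258, H), Rational(1, 2)) (Function('p')(H) = Pow(Add(H, 258), Rational(1, 2)) = Pow(Add(258, H), Rational(1, 2)))
Mul(Function('p')(Mul(Add(294, 404), Pow(Add(49, -14), -1))), Pow(Function('u')(-311, -832), -1)) = Mul(Pow(Add(258, Mul(Add(294, 404), Pow(Add(49, -14), -1))), Rational(1, 2)), Pow(Mul(-7, -311), -1)) = Mul(Pow(Add(258, Mul(698, Pow(35, -1))), Rational(1, 2)), Pow(2177, -1)) = Mul(Pow(Add(258, Mul(698, Rational(1, 35))), Rational(1, 2)), Rational(1, 2177)) = Mul(Pow(Add(258, Rational(698, 35)), Rational(1, 2)), Rational(1, 2177)) = Mul(Pow(Rational(9728, 35), Rational(1, 2)), Rational(1, 2177)) = Mul(Mul(Rational(16, 35), Pow(1330, Rational(1, 2))), Rational(1, 2177)) = Mul(Rational(16, 76195), Pow(1330, Rational(1, 2)))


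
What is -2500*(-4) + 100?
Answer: 10100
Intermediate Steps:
-2500*(-4) + 100 = -100*(-100) + 100 = 10000 + 100 = 10100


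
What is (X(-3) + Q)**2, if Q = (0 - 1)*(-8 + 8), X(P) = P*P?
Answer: 81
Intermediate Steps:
X(P) = P**2
Q = 0 (Q = -1*0 = 0)
(X(-3) + Q)**2 = ((-3)**2 + 0)**2 = (9 + 0)**2 = 9**2 = 81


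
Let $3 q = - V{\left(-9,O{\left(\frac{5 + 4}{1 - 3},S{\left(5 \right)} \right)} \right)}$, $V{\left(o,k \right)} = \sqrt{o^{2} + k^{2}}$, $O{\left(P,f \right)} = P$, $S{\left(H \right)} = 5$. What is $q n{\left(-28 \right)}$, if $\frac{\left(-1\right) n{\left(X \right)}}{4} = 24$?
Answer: $144 \sqrt{5} \approx 321.99$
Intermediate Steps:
$n{\left(X \right)} = -96$ ($n{\left(X \right)} = \left(-4\right) 24 = -96$)
$V{\left(o,k \right)} = \sqrt{k^{2} + o^{2}}$
$q = - \frac{3 \sqrt{5}}{2}$ ($q = \frac{\left(-1\right) \sqrt{\left(\frac{5 + 4}{1 - 3}\right)^{2} + \left(-9\right)^{2}}}{3} = \frac{\left(-1\right) \sqrt{\left(\frac{9}{-2}\right)^{2} + 81}}{3} = \frac{\left(-1\right) \sqrt{\left(9 \left(- \frac{1}{2}\right)\right)^{2} + 81}}{3} = \frac{\left(-1\right) \sqrt{\left(- \frac{9}{2}\right)^{2} + 81}}{3} = \frac{\left(-1\right) \sqrt{\frac{81}{4} + 81}}{3} = \frac{\left(-1\right) \sqrt{\frac{405}{4}}}{3} = \frac{\left(-1\right) \frac{9 \sqrt{5}}{2}}{3} = \frac{\left(- \frac{9}{2}\right) \sqrt{5}}{3} = - \frac{3 \sqrt{5}}{2} \approx -3.3541$)
$q n{\left(-28 \right)} = - \frac{3 \sqrt{5}}{2} \left(-96\right) = 144 \sqrt{5}$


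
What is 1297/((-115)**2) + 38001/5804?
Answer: 510091013/76757900 ≈ 6.6455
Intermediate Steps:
1297/((-115)**2) + 38001/5804 = 1297/13225 + 38001*(1/5804) = 1297*(1/13225) + 38001/5804 = 1297/13225 + 38001/5804 = 510091013/76757900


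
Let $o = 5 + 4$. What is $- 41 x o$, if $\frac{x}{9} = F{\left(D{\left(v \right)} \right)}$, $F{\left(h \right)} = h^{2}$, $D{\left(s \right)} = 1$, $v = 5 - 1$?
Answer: $-3321$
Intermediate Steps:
$v = 4$
$o = 9$
$x = 9$ ($x = 9 \cdot 1^{2} = 9 \cdot 1 = 9$)
$- 41 x o = - 41 \cdot 9 \cdot 9 = \left(-41\right) 81 = -3321$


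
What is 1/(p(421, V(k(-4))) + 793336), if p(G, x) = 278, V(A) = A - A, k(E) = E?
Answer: 1/793614 ≈ 1.2601e-6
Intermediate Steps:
V(A) = 0
1/(p(421, V(k(-4))) + 793336) = 1/(278 + 793336) = 1/793614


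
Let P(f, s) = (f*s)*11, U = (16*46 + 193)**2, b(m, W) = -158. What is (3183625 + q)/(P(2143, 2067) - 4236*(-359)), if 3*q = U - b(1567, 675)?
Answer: 3471358/50246115 ≈ 0.069087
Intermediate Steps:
U = 863041 (U = (736 + 193)**2 = 929**2 = 863041)
P(f, s) = 11*f*s
q = 287733 (q = (863041 - 1*(-158))/3 = (863041 + 158)/3 = (1/3)*863199 = 287733)
(3183625 + q)/(P(2143, 2067) - 4236*(-359)) = (3183625 + 287733)/(11*2143*2067 - 4236*(-359)) = 3471358/(48725391 + 1520724) = 3471358/50246115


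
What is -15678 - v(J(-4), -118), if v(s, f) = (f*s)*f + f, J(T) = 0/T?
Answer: -15560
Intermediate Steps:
J(T) = 0
v(s, f) = f + s*f² (v(s, f) = s*f² + f = f + s*f²)
-15678 - v(J(-4), -118) = -15678 - (-118)*(1 - 118*0) = -15678 - (-118)*(1 + 0) = -15678 - (-118) = -15678 - 1*(-118) = -15678 + 118 = -15560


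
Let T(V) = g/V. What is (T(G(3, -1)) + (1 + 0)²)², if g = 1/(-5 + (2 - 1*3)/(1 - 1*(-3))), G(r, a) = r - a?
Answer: 400/441 ≈ 0.90703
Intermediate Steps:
g = -4/21 (g = 1/(-5 + (2 - 3)/(1 + 3)) = 1/(-5 - 1/4) = 1/(-5 - 1*¼) = 1/(-5 - ¼) = 1/(-21/4) = -4/21 ≈ -0.19048)
T(V) = -4/(21*V)
(T(G(3, -1)) + (1 + 0)²)² = (-4/(21*(3 - 1*(-1))) + (1 + 0)²)² = (-4/(21*(3 + 1)) + 1²)² = (-4/21/4 + 1)² = (-4/21*¼ + 1)² = (-1/21 + 1)² = (20/21)² = 400/441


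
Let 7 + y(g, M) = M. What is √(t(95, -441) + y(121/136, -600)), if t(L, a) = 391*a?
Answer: I*√173038 ≈ 415.98*I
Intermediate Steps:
y(g, M) = -7 + M
√(t(95, -441) + y(121/136, -600)) = √(391*(-441) + (-7 - 600)) = √(-172431 - 607) = √(-173038) = I*√173038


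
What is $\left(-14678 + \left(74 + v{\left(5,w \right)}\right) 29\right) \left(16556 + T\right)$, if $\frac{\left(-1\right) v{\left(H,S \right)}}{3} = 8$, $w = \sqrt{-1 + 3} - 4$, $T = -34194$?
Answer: $233315464$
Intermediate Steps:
$w = -4 + \sqrt{2}$ ($w = \sqrt{2} - 4 = -4 + \sqrt{2} \approx -2.5858$)
$v{\left(H,S \right)} = -24$ ($v{\left(H,S \right)} = \left(-3\right) 8 = -24$)
$\left(-14678 + \left(74 + v{\left(5,w \right)}\right) 29\right) \left(16556 + T\right) = \left(-14678 + \left(74 - 24\right) 29\right) \left(16556 - 34194\right) = \left(-14678 + 50 \cdot 29\right) \left(-17638\right) = \left(-14678 + 1450\right) \left(-17638\right) = \left(-13228\right) \left(-17638\right) = 233315464$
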